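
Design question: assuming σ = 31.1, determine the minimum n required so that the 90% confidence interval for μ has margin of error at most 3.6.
n ≥ 202

For margin E ≤ 3.6:
n ≥ (z* · σ / E)²
n ≥ (1.645 · 31.1 / 3.6)²
n ≥ 201.95

Minimum n = 202 (rounding up)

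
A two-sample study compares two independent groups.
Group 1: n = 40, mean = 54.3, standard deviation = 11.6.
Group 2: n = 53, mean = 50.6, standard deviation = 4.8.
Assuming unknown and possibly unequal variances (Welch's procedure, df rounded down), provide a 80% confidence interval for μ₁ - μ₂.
(1.17, 6.23)

Difference: x̄₁ - x̄₂ = 3.70
SE = √(s₁²/n₁ + s₂²/n₂) = √(11.6²/40 + 4.8²/53) = 1.9490
df = 49.12 → 49 (Welch–Satterthwaite, rounded down)
t* = 1.299

CI: 3.70 ± 1.299 · 1.9490 = 3.70 ± 2.53 = (1.17, 6.23)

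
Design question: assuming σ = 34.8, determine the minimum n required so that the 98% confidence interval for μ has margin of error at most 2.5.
n ≥ 1049

For margin E ≤ 2.5:
n ≥ (z* · σ / E)²
n ≥ (2.326 · 34.8 / 2.5)²
n ≥ 1048.33

Minimum n = 1049 (rounding up)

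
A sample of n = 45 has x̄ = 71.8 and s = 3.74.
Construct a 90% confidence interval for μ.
(70.86, 72.74)

t-interval (σ unknown):
df = n - 1 = 44
t* = 1.680 for 90% confidence

Margin of error = t* · s/√n = 1.680 · 3.74/√45 = 0.94

CI: (70.86, 72.74)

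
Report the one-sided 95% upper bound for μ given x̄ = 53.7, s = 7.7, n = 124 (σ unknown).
μ ≤ 54.85

Upper bound (one-sided):
t* = 1.657 (one-sided for 95%)
Upper bound = x̄ + t* · s/√n = 53.7 + 1.657 · 7.7/√124 = 54.85

We are 95% confident that μ ≤ 54.85.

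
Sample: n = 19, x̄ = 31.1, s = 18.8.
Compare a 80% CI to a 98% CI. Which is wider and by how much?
98% CI is wider by 10.54

df = 18
80% CI: t* = 1.330, (25.36, 36.84), width = 2 · t* · s/√n = 11.47
98% CI: t* = 2.552, (20.09, 42.11), width = 2 · t* · s/√n = 22.01

The 98% CI is wider by 22.01 - 11.47 = 10.54.
Higher confidence requires a wider interval.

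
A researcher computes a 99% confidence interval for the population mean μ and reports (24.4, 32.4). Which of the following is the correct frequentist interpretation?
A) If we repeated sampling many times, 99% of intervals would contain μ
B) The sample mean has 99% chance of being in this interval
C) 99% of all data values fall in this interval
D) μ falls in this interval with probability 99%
A

A) Correct — this is the frequentist long-run coverage interpretation.
B) Wrong — x̄ is observed and sits in the interval by construction.
C) Wrong — a CI is about the parameter μ, not individual data values.
D) Wrong — μ is fixed; the randomness lives in the interval, not in μ.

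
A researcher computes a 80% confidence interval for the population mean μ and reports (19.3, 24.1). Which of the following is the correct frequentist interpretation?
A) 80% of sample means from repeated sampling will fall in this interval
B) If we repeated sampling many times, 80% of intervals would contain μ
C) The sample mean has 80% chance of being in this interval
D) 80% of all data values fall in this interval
B

A) Wrong — coverage applies to intervals containing μ, not to future x̄ values.
B) Correct — this is the frequentist long-run coverage interpretation.
C) Wrong — x̄ is observed and sits in the interval by construction.
D) Wrong — a CI is about the parameter μ, not individual data values.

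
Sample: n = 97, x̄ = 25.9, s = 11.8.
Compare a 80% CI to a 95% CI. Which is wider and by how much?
95% CI is wider by 1.67

df = 96
80% CI: t* = 1.290, (24.35, 27.45), width = 2 · t* · s/√n = 3.09
95% CI: t* = 1.985, (23.52, 28.28), width = 2 · t* · s/√n = 4.76

The 95% CI is wider by 4.76 - 3.09 = 1.67.
Higher confidence requires a wider interval.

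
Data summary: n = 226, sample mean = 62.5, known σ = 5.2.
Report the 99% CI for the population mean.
(61.61, 63.39)

z-interval (σ known):
z* = 2.576 for 99% confidence

Margin of error = z* · σ/√n = 2.576 · 5.2/√226 = 0.89

CI: (62.5 - 0.89, 62.5 + 0.89) = (61.61, 63.39)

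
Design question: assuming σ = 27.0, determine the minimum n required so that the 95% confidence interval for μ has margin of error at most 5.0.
n ≥ 113

For margin E ≤ 5.0:
n ≥ (z* · σ / E)²
n ≥ (1.960 · 27.0 / 5.0)²
n ≥ 112.02

Minimum n = 113 (rounding up)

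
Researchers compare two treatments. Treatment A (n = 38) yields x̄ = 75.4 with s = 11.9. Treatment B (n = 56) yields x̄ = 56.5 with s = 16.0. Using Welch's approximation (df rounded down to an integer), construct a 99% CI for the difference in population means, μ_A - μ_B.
(11.32, 26.48)

Difference: x̄₁ - x̄₂ = 18.90
SE = √(s₁²/n₁ + s₂²/n₂) = √(11.9²/38 + 16.0²/56) = 2.8806
df = 91.17 → 91 (Welch–Satterthwaite, rounded down)
t* = 2.631

CI: 18.90 ± 2.631 · 2.8806 = 18.90 ± 7.58 = (11.32, 26.48)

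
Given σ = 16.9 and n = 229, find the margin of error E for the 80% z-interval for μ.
Margin of error = 1.43

Margin of error = z* · σ/√n
= 1.282 · 16.9/√229
= 1.282 · 16.9/15.1327
= 1.43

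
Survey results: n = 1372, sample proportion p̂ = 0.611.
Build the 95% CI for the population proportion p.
(0.585, 0.637)

Proportion CI:
SE = √(p̂(1-p̂)/n) = √(0.611 · 0.389 / 1372) = 0.01316

z* = 1.960
Margin = z* · SE = 1.960 · 0.01316 = 0.0258

CI: 0.611 ± 0.0258 = (0.585, 0.637)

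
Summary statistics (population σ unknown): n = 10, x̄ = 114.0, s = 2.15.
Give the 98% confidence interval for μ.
(112.08, 115.92)

t-interval (σ unknown):
df = n - 1 = 9
t* = 2.821 for 98% confidence

Margin of error = t* · s/√n = 2.821 · 2.15/√10 = 1.92

CI: (112.08, 115.92)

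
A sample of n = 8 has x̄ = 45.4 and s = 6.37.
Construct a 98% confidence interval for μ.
(38.65, 52.15)

t-interval (σ unknown):
df = n - 1 = 7
t* = 2.998 for 98% confidence

Margin of error = t* · s/√n = 2.998 · 6.37/√8 = 6.75

CI: (38.65, 52.15)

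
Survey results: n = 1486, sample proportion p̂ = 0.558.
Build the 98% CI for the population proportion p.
(0.528, 0.588)

Proportion CI:
SE = √(p̂(1-p̂)/n) = √(0.558 · 0.442 / 1486) = 0.01288

z* = 2.326
Margin = z* · SE = 2.326 · 0.01288 = 0.0300

CI: 0.558 ± 0.0300 = (0.528, 0.588)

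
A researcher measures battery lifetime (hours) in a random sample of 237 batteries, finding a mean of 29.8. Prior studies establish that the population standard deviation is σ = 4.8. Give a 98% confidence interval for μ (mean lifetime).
(29.07, 30.53)

z-interval (σ known):
z* = 2.326 for 98% confidence

Margin of error = z* · σ/√n = 2.326 · 4.8/√237 = 0.73

CI: (29.8 - 0.73, 29.8 + 0.73) = (29.07, 30.53)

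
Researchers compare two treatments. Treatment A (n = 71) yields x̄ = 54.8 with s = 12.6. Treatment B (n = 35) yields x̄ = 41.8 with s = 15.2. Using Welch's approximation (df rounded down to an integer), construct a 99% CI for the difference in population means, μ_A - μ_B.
(5.08, 20.92)

Difference: x̄₁ - x̄₂ = 13.00
SE = √(s₁²/n₁ + s₂²/n₂) = √(12.6²/71 + 15.2²/35) = 2.9727
df = 57.72 → 57 (Welch–Satterthwaite, rounded down)
t* = 2.665

CI: 13.00 ± 2.665 · 2.9727 = 13.00 ± 7.92 = (5.08, 20.92)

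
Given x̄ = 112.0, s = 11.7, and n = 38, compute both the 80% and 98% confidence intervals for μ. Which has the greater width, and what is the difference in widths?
98% CI is wider by 4.28

df = 37
80% CI: t* = 1.305, (109.52, 114.48), width = 2 · t* · s/√n = 4.95
98% CI: t* = 2.431, (107.39, 116.61), width = 2 · t* · s/√n = 9.23

The 98% CI is wider by 9.23 - 4.95 = 4.28.
Higher confidence requires a wider interval.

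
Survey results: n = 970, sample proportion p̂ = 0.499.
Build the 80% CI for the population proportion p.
(0.478, 0.520)

Proportion CI:
SE = √(p̂(1-p̂)/n) = √(0.499 · 0.501 / 970) = 0.01605

z* = 1.282
Margin = z* · SE = 1.282 · 0.01605 = 0.0206

CI: 0.499 ± 0.0206 = (0.478, 0.520)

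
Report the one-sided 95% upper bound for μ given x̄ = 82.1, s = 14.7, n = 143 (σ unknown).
μ ≤ 84.14

Upper bound (one-sided):
t* = 1.656 (one-sided for 95%)
Upper bound = x̄ + t* · s/√n = 82.1 + 1.656 · 14.7/√143 = 84.14

We are 95% confident that μ ≤ 84.14.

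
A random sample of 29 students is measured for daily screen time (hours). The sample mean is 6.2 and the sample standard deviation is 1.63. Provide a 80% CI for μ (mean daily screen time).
(5.80, 6.60)

t-interval (σ unknown):
df = n - 1 = 28
t* = 1.313 for 80% confidence

Margin of error = t* · s/√n = 1.313 · 1.63/√29 = 0.40

CI: (5.80, 6.60)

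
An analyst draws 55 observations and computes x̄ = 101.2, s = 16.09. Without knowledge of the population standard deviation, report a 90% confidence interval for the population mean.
(97.57, 104.83)

t-interval (σ unknown):
df = n - 1 = 54
t* = 1.674 for 90% confidence

Margin of error = t* · s/√n = 1.674 · 16.09/√55 = 3.63

CI: (97.57, 104.83)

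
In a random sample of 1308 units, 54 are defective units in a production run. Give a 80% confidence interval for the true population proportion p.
(0.034, 0.048)

Proportion CI:
p̂ = 54/1308 = 0.04128
SE = √(p̂(1-p̂)/n) = √(0.04128 · 0.95872 / 1308) = 0.00550

z* = 1.282
Margin = z* · SE = 1.282 · 0.00550 = 0.0071

CI: 0.04128 ± 0.0071 = (0.034, 0.048)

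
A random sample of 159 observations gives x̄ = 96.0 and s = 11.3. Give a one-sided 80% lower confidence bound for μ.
μ ≥ 95.24

Lower bound (one-sided):
t* = 0.844 (one-sided for 80%)
Lower bound = x̄ - t* · s/√n = 96.0 - 0.844 · 11.3/√159 = 95.24

We are 80% confident that μ ≥ 95.24.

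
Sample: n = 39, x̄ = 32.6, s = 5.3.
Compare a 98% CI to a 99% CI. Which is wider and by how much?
99% CI is wider by 0.48

df = 38
98% CI: t* = 2.429, (30.54, 34.66), width = 2 · t* · s/√n = 4.12
99% CI: t* = 2.712, (30.30, 34.90), width = 2 · t* · s/√n = 4.60

The 99% CI is wider by 4.60 - 4.12 = 0.48.
Higher confidence requires a wider interval.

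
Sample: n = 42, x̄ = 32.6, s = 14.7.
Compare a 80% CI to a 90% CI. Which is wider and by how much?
90% CI is wider by 1.72

df = 41
80% CI: t* = 1.303, (29.64, 35.56), width = 2 · t* · s/√n = 5.91
90% CI: t* = 1.683, (28.78, 36.42), width = 2 · t* · s/√n = 7.63

The 90% CI is wider by 7.63 - 5.91 = 1.72.
Higher confidence requires a wider interval.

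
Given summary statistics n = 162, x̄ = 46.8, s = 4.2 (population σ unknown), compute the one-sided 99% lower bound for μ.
μ ≥ 46.02

Lower bound (one-sided):
t* = 2.350 (one-sided for 99%)
Lower bound = x̄ - t* · s/√n = 46.8 - 2.350 · 4.2/√162 = 46.02

We are 99% confident that μ ≥ 46.02.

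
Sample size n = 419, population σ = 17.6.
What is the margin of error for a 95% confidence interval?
Margin of error = 1.69

Margin of error = z* · σ/√n
= 1.960 · 17.6/√419
= 1.960 · 17.6/20.4695
= 1.69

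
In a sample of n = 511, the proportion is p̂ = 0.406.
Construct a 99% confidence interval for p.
(0.350, 0.462)

Proportion CI:
SE = √(p̂(1-p̂)/n) = √(0.406 · 0.594 / 511) = 0.02172

z* = 2.576
Margin = z* · SE = 2.576 · 0.02172 = 0.0560

CI: 0.406 ± 0.0560 = (0.350, 0.462)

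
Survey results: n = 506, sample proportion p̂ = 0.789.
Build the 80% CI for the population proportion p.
(0.766, 0.812)

Proportion CI:
SE = √(p̂(1-p̂)/n) = √(0.789 · 0.211 / 506) = 0.01814

z* = 1.282
Margin = z* · SE = 1.282 · 0.01814 = 0.0233

CI: 0.789 ± 0.0233 = (0.766, 0.812)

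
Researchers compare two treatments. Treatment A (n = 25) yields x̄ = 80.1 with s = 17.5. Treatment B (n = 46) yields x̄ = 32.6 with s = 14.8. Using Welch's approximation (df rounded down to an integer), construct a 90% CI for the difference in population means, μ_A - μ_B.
(40.56, 54.44)

Difference: x̄₁ - x̄₂ = 47.50
SE = √(s₁²/n₁ + s₂²/n₂) = √(17.5²/25 + 14.8²/46) = 4.1245
df = 42.83 → 42 (Welch–Satterthwaite, rounded down)
t* = 1.682

CI: 47.50 ± 1.682 · 4.1245 = 47.50 ± 6.94 = (40.56, 54.44)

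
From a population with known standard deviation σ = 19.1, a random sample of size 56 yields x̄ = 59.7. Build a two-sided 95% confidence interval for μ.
(54.70, 64.70)

z-interval (σ known):
z* = 1.960 for 95% confidence

Margin of error = z* · σ/√n = 1.960 · 19.1/√56 = 5.00

CI: (59.7 - 5.00, 59.7 + 5.00) = (54.70, 64.70)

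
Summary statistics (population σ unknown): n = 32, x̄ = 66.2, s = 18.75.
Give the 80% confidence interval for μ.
(61.86, 70.54)

t-interval (σ unknown):
df = n - 1 = 31
t* = 1.309 for 80% confidence

Margin of error = t* · s/√n = 1.309 · 18.75/√32 = 4.34

CI: (61.86, 70.54)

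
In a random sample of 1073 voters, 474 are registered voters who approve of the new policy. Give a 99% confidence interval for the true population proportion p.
(0.403, 0.481)

Proportion CI:
p̂ = 474/1073 = 0.44175
SE = √(p̂(1-p̂)/n) = √(0.44175 · 0.55825 / 1073) = 0.01516

z* = 2.576
Margin = z* · SE = 2.576 · 0.01516 = 0.0391

CI: 0.44175 ± 0.0391 = (0.403, 0.481)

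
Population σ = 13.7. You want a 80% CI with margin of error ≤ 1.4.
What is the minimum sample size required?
n ≥ 158

For margin E ≤ 1.4:
n ≥ (z* · σ / E)²
n ≥ (1.282 · 13.7 / 1.4)²
n ≥ 157.38

Minimum n = 158 (rounding up)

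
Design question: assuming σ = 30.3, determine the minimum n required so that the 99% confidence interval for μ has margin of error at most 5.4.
n ≥ 209

For margin E ≤ 5.4:
n ≥ (z* · σ / E)²
n ≥ (2.576 · 30.3 / 5.4)²
n ≥ 208.92

Minimum n = 209 (rounding up)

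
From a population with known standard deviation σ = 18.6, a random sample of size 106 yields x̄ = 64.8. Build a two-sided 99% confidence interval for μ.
(60.15, 69.45)

z-interval (σ known):
z* = 2.576 for 99% confidence

Margin of error = z* · σ/√n = 2.576 · 18.6/√106 = 4.65

CI: (64.8 - 4.65, 64.8 + 4.65) = (60.15, 69.45)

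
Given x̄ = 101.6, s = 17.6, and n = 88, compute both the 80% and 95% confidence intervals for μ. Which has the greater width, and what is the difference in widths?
95% CI is wider by 2.62

df = 87
80% CI: t* = 1.291, (99.18, 104.02), width = 2 · t* · s/√n = 4.84
95% CI: t* = 1.988, (97.87, 105.33), width = 2 · t* · s/√n = 7.46

The 95% CI is wider by 7.46 - 4.84 = 2.62.
Higher confidence requires a wider interval.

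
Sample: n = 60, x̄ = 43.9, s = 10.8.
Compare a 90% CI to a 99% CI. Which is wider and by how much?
99% CI is wider by 2.76

df = 59
90% CI: t* = 1.671, (41.57, 46.23), width = 2 · t* · s/√n = 4.66
99% CI: t* = 2.662, (40.19, 47.61), width = 2 · t* · s/√n = 7.42

The 99% CI is wider by 7.42 - 4.66 = 2.76.
Higher confidence requires a wider interval.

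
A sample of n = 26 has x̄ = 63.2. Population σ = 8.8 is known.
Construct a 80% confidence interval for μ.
(60.99, 65.41)

z-interval (σ known):
z* = 1.282 for 80% confidence

Margin of error = z* · σ/√n = 1.282 · 8.8/√26 = 2.21

CI: (63.2 - 2.21, 63.2 + 2.21) = (60.99, 65.41)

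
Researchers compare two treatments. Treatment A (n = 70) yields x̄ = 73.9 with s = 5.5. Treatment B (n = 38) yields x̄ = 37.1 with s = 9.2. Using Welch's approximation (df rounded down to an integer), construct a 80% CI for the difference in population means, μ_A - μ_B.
(34.68, 38.92)

Difference: x̄₁ - x̄₂ = 36.80
SE = √(s₁²/n₁ + s₂²/n₂) = √(5.5²/70 + 9.2²/38) = 1.6308
df = 51.71 → 51 (Welch–Satterthwaite, rounded down)
t* = 1.298

CI: 36.80 ± 1.298 · 1.6308 = 36.80 ± 2.12 = (34.68, 38.92)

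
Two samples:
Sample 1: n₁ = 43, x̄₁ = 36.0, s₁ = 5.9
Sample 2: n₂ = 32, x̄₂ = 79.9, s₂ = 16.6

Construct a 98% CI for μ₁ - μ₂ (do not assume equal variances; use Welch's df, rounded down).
(-51.37, -36.43)

Difference: x̄₁ - x̄₂ = -43.90
SE = √(s₁²/n₁ + s₂²/n₂) = √(5.9²/43 + 16.6²/32) = 3.0693
df = 36.86 → 36 (Welch–Satterthwaite, rounded down)
t* = 2.434

CI: -43.90 ± 2.434 · 3.0693 = -43.90 ± 7.47 = (-51.37, -36.43)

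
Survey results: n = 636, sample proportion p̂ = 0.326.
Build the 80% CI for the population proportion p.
(0.302, 0.350)

Proportion CI:
SE = √(p̂(1-p̂)/n) = √(0.326 · 0.674 / 636) = 0.01859

z* = 1.282
Margin = z* · SE = 1.282 · 0.01859 = 0.0238

CI: 0.326 ± 0.0238 = (0.302, 0.350)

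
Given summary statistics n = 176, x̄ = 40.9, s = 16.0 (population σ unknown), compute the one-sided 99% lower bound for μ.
μ ≥ 38.07

Lower bound (one-sided):
t* = 2.348 (one-sided for 99%)
Lower bound = x̄ - t* · s/√n = 40.9 - 2.348 · 16.0/√176 = 38.07

We are 99% confident that μ ≥ 38.07.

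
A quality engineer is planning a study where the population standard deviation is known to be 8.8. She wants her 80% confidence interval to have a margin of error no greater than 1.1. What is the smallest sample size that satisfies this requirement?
n ≥ 106

For margin E ≤ 1.1:
n ≥ (z* · σ / E)²
n ≥ (1.282 · 8.8 / 1.1)²
n ≥ 105.19

Minimum n = 106 (rounding up)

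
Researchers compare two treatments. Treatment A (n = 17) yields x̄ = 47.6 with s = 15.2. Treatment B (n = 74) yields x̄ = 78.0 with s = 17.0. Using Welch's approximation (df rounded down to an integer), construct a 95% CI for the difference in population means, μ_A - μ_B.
(-39.00, -21.80)

Difference: x̄₁ - x̄₂ = -30.40
SE = √(s₁²/n₁ + s₂²/n₂) = √(15.2²/17 + 17.0²/74) = 4.1828
df = 26.05 → 26 (Welch–Satterthwaite, rounded down)
t* = 2.056

CI: -30.40 ± 2.056 · 4.1828 = -30.40 ± 8.60 = (-39.00, -21.80)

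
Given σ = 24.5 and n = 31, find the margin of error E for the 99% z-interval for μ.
Margin of error = 11.34

Margin of error = z* · σ/√n
= 2.576 · 24.5/√31
= 2.576 · 24.5/5.5678
= 11.34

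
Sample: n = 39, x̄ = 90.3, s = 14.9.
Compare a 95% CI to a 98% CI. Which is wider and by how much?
98% CI is wider by 1.93

df = 38
95% CI: t* = 2.024, (85.47, 95.13), width = 2 · t* · s/√n = 9.66
98% CI: t* = 2.429, (84.50, 96.10), width = 2 · t* · s/√n = 11.59

The 98% CI is wider by 11.59 - 9.66 = 1.93.
Higher confidence requires a wider interval.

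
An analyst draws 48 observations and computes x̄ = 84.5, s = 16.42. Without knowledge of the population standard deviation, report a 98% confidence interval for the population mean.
(78.79, 90.21)

t-interval (σ unknown):
df = n - 1 = 47
t* = 2.408 for 98% confidence

Margin of error = t* · s/√n = 2.408 · 16.42/√48 = 5.71

CI: (78.79, 90.21)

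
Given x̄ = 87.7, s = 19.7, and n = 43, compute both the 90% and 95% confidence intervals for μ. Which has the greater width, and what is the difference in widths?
95% CI is wider by 2.02

df = 42
90% CI: t* = 1.682, (82.65, 92.75), width = 2 · t* · s/√n = 10.11
95% CI: t* = 2.018, (81.64, 93.76), width = 2 · t* · s/√n = 12.13

The 95% CI is wider by 12.13 - 10.11 = 2.02.
Higher confidence requires a wider interval.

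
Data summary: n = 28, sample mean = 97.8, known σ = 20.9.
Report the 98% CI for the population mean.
(88.61, 106.99)

z-interval (σ known):
z* = 2.326 for 98% confidence

Margin of error = z* · σ/√n = 2.326 · 20.9/√28 = 9.19

CI: (97.8 - 9.19, 97.8 + 9.19) = (88.61, 106.99)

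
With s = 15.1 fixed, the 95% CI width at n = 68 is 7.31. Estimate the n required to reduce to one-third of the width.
n ≈ 612

CI width ∝ 1/√n
To reduce width by factor 3, need √n to grow by 3 → need 3² = 9 times as many samples.

Current: n = 68, width = 7.31
New: n = 612, width ≈ 2.40

Width reduced by factor of 7.31/2.40 = 3.05.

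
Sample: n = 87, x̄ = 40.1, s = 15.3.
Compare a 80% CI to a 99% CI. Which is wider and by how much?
99% CI is wider by 4.40

df = 86
80% CI: t* = 1.291, (37.98, 42.22), width = 2 · t* · s/√n = 4.24
99% CI: t* = 2.634, (35.78, 44.42), width = 2 · t* · s/√n = 8.64

The 99% CI is wider by 8.64 - 4.24 = 4.40.
Higher confidence requires a wider interval.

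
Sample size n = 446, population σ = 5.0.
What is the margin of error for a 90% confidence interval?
Margin of error = 0.39

Margin of error = z* · σ/√n
= 1.645 · 5.0/√446
= 1.645 · 5.0/21.1187
= 0.39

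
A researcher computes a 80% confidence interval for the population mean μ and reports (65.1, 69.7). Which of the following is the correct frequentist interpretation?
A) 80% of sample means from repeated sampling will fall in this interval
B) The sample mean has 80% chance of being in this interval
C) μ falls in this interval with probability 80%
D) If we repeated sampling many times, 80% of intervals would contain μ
D

A) Wrong — coverage applies to intervals containing μ, not to future x̄ values.
B) Wrong — x̄ is observed and sits in the interval by construction.
C) Wrong — μ is fixed; the randomness lives in the interval, not in μ.
D) Correct — this is the frequentist long-run coverage interpretation.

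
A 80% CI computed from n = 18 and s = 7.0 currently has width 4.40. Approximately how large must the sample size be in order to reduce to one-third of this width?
n ≈ 162

CI width ∝ 1/√n
To reduce width by factor 3, need √n to grow by 3 → need 3² = 9 times as many samples.

Current: n = 18, width = 4.40
New: n = 162, width ≈ 1.42

Width reduced by factor of 4.40/1.42 = 3.10.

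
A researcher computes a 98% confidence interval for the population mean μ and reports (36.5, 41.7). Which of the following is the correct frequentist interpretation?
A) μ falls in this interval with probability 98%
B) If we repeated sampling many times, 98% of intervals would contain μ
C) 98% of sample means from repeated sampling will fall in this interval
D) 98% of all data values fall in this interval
B

A) Wrong — μ is fixed; the randomness lives in the interval, not in μ.
B) Correct — this is the frequentist long-run coverage interpretation.
C) Wrong — coverage applies to intervals containing μ, not to future x̄ values.
D) Wrong — a CI is about the parameter μ, not individual data values.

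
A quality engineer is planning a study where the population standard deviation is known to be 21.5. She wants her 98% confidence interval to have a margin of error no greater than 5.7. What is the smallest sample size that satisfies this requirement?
n ≥ 77

For margin E ≤ 5.7:
n ≥ (z* · σ / E)²
n ≥ (2.326 · 21.5 / 5.7)²
n ≥ 76.97

Minimum n = 77 (rounding up)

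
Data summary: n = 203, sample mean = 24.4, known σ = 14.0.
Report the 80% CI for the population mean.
(23.14, 25.66)

z-interval (σ known):
z* = 1.282 for 80% confidence

Margin of error = z* · σ/√n = 1.282 · 14.0/√203 = 1.26

CI: (24.4 - 1.26, 24.4 + 1.26) = (23.14, 25.66)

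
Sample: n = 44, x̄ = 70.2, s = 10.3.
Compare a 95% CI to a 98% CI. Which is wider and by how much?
98% CI is wider by 1.24

df = 43
95% CI: t* = 2.017, (67.07, 73.33), width = 2 · t* · s/√n = 6.26
98% CI: t* = 2.416, (66.45, 73.95), width = 2 · t* · s/√n = 7.50

The 98% CI is wider by 7.50 - 6.26 = 1.24.
Higher confidence requires a wider interval.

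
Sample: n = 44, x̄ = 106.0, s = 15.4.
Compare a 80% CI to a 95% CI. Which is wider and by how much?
95% CI is wider by 3.32

df = 43
80% CI: t* = 1.302, (102.98, 109.02), width = 2 · t* · s/√n = 6.05
95% CI: t* = 2.017, (101.32, 110.68), width = 2 · t* · s/√n = 9.37

The 95% CI is wider by 9.37 - 6.05 = 3.32.
Higher confidence requires a wider interval.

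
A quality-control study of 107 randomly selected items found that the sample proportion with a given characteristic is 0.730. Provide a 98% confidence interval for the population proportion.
(0.630, 0.830)

Proportion CI:
SE = √(p̂(1-p̂)/n) = √(0.730 · 0.270 / 107) = 0.04292

z* = 2.326
Margin = z* · SE = 2.326 · 0.04292 = 0.0998

CI: 0.730 ± 0.0998 = (0.630, 0.830)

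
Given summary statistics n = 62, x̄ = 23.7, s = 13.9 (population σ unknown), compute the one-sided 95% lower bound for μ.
μ ≥ 20.75

Lower bound (one-sided):
t* = 1.670 (one-sided for 95%)
Lower bound = x̄ - t* · s/√n = 23.7 - 1.670 · 13.9/√62 = 20.75

We are 95% confident that μ ≥ 20.75.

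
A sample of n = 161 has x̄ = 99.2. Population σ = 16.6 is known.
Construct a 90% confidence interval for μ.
(97.05, 101.35)

z-interval (σ known):
z* = 1.645 for 90% confidence

Margin of error = z* · σ/√n = 1.645 · 16.6/√161 = 2.15

CI: (99.2 - 2.15, 99.2 + 2.15) = (97.05, 101.35)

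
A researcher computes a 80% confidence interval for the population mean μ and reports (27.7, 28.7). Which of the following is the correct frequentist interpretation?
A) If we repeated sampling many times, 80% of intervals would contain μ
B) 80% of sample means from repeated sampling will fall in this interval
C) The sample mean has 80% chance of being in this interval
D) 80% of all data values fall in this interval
A

A) Correct — this is the frequentist long-run coverage interpretation.
B) Wrong — coverage applies to intervals containing μ, not to future x̄ values.
C) Wrong — x̄ is observed and sits in the interval by construction.
D) Wrong — a CI is about the parameter μ, not individual data values.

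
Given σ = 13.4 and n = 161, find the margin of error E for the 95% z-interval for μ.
Margin of error = 2.07

Margin of error = z* · σ/√n
= 1.960 · 13.4/√161
= 1.960 · 13.4/12.6886
= 2.07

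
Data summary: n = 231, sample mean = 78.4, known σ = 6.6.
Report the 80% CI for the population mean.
(77.84, 78.96)

z-interval (σ known):
z* = 1.282 for 80% confidence

Margin of error = z* · σ/√n = 1.282 · 6.6/√231 = 0.56

CI: (78.4 - 0.56, 78.4 + 0.56) = (77.84, 78.96)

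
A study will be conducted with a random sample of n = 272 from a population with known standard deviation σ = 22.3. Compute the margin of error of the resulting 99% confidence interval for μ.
Margin of error = 3.48

Margin of error = z* · σ/√n
= 2.576 · 22.3/√272
= 2.576 · 22.3/16.4924
= 3.48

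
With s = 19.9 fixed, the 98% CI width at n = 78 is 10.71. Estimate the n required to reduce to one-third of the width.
n ≈ 702

CI width ∝ 1/√n
To reduce width by factor 3, need √n to grow by 3 → need 3² = 9 times as many samples.

Current: n = 78, width = 10.71
New: n = 702, width ≈ 3.50

Width reduced by factor of 10.71/3.50 = 3.06.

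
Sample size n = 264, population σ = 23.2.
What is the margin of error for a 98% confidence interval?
Margin of error = 3.32

Margin of error = z* · σ/√n
= 2.326 · 23.2/√264
= 2.326 · 23.2/16.2481
= 3.32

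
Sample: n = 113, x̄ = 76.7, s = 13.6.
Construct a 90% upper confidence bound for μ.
μ ≤ 78.35

Upper bound (one-sided):
t* = 1.289 (one-sided for 90%)
Upper bound = x̄ + t* · s/√n = 76.7 + 1.289 · 13.6/√113 = 78.35

We are 90% confident that μ ≤ 78.35.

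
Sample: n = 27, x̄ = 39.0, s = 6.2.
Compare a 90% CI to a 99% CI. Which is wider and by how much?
99% CI is wider by 2.56

df = 26
90% CI: t* = 1.706, (36.96, 41.04), width = 2 · t* · s/√n = 4.07
99% CI: t* = 2.779, (35.68, 42.32), width = 2 · t* · s/√n = 6.63

The 99% CI is wider by 6.63 - 4.07 = 2.56.
Higher confidence requires a wider interval.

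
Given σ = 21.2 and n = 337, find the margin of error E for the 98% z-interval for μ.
Margin of error = 2.69

Margin of error = z* · σ/√n
= 2.326 · 21.2/√337
= 2.326 · 21.2/18.3576
= 2.69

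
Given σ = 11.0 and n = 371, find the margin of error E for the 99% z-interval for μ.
Margin of error = 1.47

Margin of error = z* · σ/√n
= 2.576 · 11.0/√371
= 2.576 · 11.0/19.2614
= 1.47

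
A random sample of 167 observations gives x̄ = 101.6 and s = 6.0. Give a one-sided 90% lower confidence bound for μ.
μ ≥ 101.00

Lower bound (one-sided):
t* = 1.287 (one-sided for 90%)
Lower bound = x̄ - t* · s/√n = 101.6 - 1.287 · 6.0/√167 = 101.00

We are 90% confident that μ ≥ 101.00.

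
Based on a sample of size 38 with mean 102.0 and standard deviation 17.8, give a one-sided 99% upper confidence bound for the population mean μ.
μ ≤ 109.02

Upper bound (one-sided):
t* = 2.431 (one-sided for 99%)
Upper bound = x̄ + t* · s/√n = 102.0 + 2.431 · 17.8/√38 = 109.02

We are 99% confident that μ ≤ 109.02.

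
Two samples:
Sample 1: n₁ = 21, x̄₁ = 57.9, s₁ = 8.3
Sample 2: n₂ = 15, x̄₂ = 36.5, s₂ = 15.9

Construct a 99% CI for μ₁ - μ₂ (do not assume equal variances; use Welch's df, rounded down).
(8.56, 34.24)

Difference: x̄₁ - x̄₂ = 21.40
SE = √(s₁²/n₁ + s₂²/n₂) = √(8.3²/21 + 15.9²/15) = 4.4871
df = 19.46 → 19 (Welch–Satterthwaite, rounded down)
t* = 2.861

CI: 21.40 ± 2.861 · 4.4871 = 21.40 ± 12.84 = (8.56, 34.24)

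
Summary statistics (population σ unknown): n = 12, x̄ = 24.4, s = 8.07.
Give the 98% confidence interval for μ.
(18.07, 30.73)

t-interval (σ unknown):
df = n - 1 = 11
t* = 2.718 for 98% confidence

Margin of error = t* · s/√n = 2.718 · 8.07/√12 = 6.33

CI: (18.07, 30.73)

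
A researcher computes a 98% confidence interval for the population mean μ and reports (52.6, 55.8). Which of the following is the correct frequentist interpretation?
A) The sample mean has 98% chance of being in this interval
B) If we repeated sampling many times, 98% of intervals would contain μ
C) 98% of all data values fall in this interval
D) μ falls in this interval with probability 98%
B

A) Wrong — x̄ is observed and sits in the interval by construction.
B) Correct — this is the frequentist long-run coverage interpretation.
C) Wrong — a CI is about the parameter μ, not individual data values.
D) Wrong — μ is fixed; the randomness lives in the interval, not in μ.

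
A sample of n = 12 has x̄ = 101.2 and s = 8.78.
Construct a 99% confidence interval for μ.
(93.33, 109.07)

t-interval (σ unknown):
df = n - 1 = 11
t* = 3.106 for 99% confidence

Margin of error = t* · s/√n = 3.106 · 8.78/√12 = 7.87

CI: (93.33, 109.07)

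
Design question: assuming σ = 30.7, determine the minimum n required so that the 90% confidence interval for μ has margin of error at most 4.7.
n ≥ 116

For margin E ≤ 4.7:
n ≥ (z* · σ / E)²
n ≥ (1.645 · 30.7 / 4.7)²
n ≥ 115.46

Minimum n = 116 (rounding up)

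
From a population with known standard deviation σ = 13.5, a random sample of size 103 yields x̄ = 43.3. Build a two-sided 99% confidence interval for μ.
(39.87, 46.73)

z-interval (σ known):
z* = 2.576 for 99% confidence

Margin of error = z* · σ/√n = 2.576 · 13.5/√103 = 3.43

CI: (43.3 - 3.43, 43.3 + 3.43) = (39.87, 46.73)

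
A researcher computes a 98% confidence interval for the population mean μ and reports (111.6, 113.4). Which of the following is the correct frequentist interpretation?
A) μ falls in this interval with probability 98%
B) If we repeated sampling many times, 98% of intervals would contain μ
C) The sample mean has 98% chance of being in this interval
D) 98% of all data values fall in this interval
B

A) Wrong — μ is fixed; the randomness lives in the interval, not in μ.
B) Correct — this is the frequentist long-run coverage interpretation.
C) Wrong — x̄ is observed and sits in the interval by construction.
D) Wrong — a CI is about the parameter μ, not individual data values.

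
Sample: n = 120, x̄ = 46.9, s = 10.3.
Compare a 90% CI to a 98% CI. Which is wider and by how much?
98% CI is wider by 1.31

df = 119
90% CI: t* = 1.658, (45.34, 48.46), width = 2 · t* · s/√n = 3.12
98% CI: t* = 2.358, (44.68, 49.12), width = 2 · t* · s/√n = 4.43

The 98% CI is wider by 4.43 - 3.12 = 1.31.
Higher confidence requires a wider interval.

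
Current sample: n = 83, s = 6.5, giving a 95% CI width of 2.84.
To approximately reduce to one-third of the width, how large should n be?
n ≈ 747

CI width ∝ 1/√n
To reduce width by factor 3, need √n to grow by 3 → need 3² = 9 times as many samples.

Current: n = 83, width = 2.84
New: n = 747, width ≈ 0.93

Width reduced by factor of 2.84/0.93 = 3.05.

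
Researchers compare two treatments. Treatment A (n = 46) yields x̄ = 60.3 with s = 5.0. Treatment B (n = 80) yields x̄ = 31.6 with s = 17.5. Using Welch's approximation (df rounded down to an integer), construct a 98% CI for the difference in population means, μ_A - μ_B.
(23.76, 33.64)

Difference: x̄₁ - x̄₂ = 28.70
SE = √(s₁²/n₁ + s₂²/n₂) = √(5.0²/46 + 17.5²/80) = 2.0908
df = 99.50 → 99 (Welch–Satterthwaite, rounded down)
t* = 2.365

CI: 28.70 ± 2.365 · 2.0908 = 28.70 ± 4.94 = (23.76, 33.64)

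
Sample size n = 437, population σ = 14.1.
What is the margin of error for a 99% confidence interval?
Margin of error = 1.74

Margin of error = z* · σ/√n
= 2.576 · 14.1/√437
= 2.576 · 14.1/20.9045
= 1.74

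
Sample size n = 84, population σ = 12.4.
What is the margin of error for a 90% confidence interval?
Margin of error = 2.23

Margin of error = z* · σ/√n
= 1.645 · 12.4/√84
= 1.645 · 12.4/9.1652
= 2.23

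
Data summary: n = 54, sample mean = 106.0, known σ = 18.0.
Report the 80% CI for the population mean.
(102.86, 109.14)

z-interval (σ known):
z* = 1.282 for 80% confidence

Margin of error = z* · σ/√n = 1.282 · 18.0/√54 = 3.14

CI: (106.0 - 3.14, 106.0 + 3.14) = (102.86, 109.14)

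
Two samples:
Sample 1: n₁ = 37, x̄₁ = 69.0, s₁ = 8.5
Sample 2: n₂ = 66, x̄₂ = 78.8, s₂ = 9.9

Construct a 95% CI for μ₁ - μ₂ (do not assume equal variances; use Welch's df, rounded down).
(-13.49, -6.11)

Difference: x̄₁ - x̄₂ = -9.80
SE = √(s₁²/n₁ + s₂²/n₂) = √(8.5²/37 + 9.9²/66) = 1.8541
df = 84.51 → 84 (Welch–Satterthwaite, rounded down)
t* = 1.989

CI: -9.80 ± 1.989 · 1.8541 = -9.80 ± 3.69 = (-13.49, -6.11)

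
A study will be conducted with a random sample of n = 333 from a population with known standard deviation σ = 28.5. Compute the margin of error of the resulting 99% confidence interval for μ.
Margin of error = 4.02

Margin of error = z* · σ/√n
= 2.576 · 28.5/√333
= 2.576 · 28.5/18.2483
= 4.02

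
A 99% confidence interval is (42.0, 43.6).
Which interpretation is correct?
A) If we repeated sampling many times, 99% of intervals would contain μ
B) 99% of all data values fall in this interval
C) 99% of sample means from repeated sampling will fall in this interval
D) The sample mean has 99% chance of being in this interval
A

A) Correct — this is the frequentist long-run coverage interpretation.
B) Wrong — a CI is about the parameter μ, not individual data values.
C) Wrong — coverage applies to intervals containing μ, not to future x̄ values.
D) Wrong — x̄ is observed and sits in the interval by construction.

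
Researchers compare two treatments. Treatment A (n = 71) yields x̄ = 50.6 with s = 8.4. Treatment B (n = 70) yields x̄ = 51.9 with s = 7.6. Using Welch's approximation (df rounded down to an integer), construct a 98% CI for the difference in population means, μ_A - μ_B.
(-4.47, 1.87)

Difference: x̄₁ - x̄₂ = -1.30
SE = √(s₁²/n₁ + s₂²/n₂) = √(8.4²/71 + 7.6²/70) = 1.3487
df = 137.99 → 137 (Welch–Satterthwaite, rounded down)
t* = 2.354

CI: -1.30 ± 2.354 · 1.3487 = -1.30 ± 3.17 = (-4.47, 1.87)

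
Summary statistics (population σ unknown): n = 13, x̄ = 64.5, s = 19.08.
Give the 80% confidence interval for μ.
(57.32, 71.68)

t-interval (σ unknown):
df = n - 1 = 12
t* = 1.356 for 80% confidence

Margin of error = t* · s/√n = 1.356 · 19.08/√13 = 7.18

CI: (57.32, 71.68)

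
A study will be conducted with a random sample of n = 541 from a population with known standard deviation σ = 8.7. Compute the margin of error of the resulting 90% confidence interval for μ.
Margin of error = 0.62

Margin of error = z* · σ/√n
= 1.645 · 8.7/√541
= 1.645 · 8.7/23.2594
= 0.62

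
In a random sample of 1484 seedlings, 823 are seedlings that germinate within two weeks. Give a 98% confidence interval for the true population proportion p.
(0.525, 0.585)

Proportion CI:
p̂ = 823/1484 = 0.55458
SE = √(p̂(1-p̂)/n) = √(0.55458 · 0.44542 / 1484) = 0.01290

z* = 2.326
Margin = z* · SE = 2.326 · 0.01290 = 0.0300

CI: 0.55458 ± 0.0300 = (0.525, 0.585)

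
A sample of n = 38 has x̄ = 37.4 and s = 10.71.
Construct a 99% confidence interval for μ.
(32.68, 42.12)

t-interval (σ unknown):
df = n - 1 = 37
t* = 2.715 for 99% confidence

Margin of error = t* · s/√n = 2.715 · 10.71/√38 = 4.72

CI: (32.68, 42.12)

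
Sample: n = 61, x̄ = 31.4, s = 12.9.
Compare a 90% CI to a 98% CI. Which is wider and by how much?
98% CI is wider by 2.38

df = 60
90% CI: t* = 1.671, (28.64, 34.16), width = 2 · t* · s/√n = 5.52
98% CI: t* = 2.390, (27.45, 35.35), width = 2 · t* · s/√n = 7.90

The 98% CI is wider by 7.90 - 5.52 = 2.38.
Higher confidence requires a wider interval.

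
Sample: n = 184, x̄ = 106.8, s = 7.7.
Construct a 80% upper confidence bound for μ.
μ ≤ 107.28

Upper bound (one-sided):
t* = 0.844 (one-sided for 80%)
Upper bound = x̄ + t* · s/√n = 106.8 + 0.844 · 7.7/√184 = 107.28

We are 80% confident that μ ≤ 107.28.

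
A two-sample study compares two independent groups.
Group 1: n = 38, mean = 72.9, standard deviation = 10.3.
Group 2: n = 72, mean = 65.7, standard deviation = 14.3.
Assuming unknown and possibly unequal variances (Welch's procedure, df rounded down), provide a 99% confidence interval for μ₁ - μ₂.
(0.97, 13.43)

Difference: x̄₁ - x̄₂ = 7.20
SE = √(s₁²/n₁ + s₂²/n₂) = √(10.3²/38 + 14.3²/72) = 2.3732
df = 97.82 → 97 (Welch–Satterthwaite, rounded down)
t* = 2.627

CI: 7.20 ± 2.627 · 2.3732 = 7.20 ± 6.23 = (0.97, 13.43)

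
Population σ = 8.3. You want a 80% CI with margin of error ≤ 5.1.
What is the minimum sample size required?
n ≥ 5

For margin E ≤ 5.1:
n ≥ (z* · σ / E)²
n ≥ (1.282 · 8.3 / 5.1)²
n ≥ 4.35

Minimum n = 5 (rounding up)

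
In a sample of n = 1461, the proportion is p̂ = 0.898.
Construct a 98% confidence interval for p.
(0.880, 0.916)

Proportion CI:
SE = √(p̂(1-p̂)/n) = √(0.898 · 0.102 / 1461) = 0.00792

z* = 2.326
Margin = z* · SE = 2.326 · 0.00792 = 0.0184

CI: 0.898 ± 0.0184 = (0.880, 0.916)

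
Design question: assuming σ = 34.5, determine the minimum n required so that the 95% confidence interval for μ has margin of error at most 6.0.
n ≥ 128

For margin E ≤ 6.0:
n ≥ (z* · σ / E)²
n ≥ (1.960 · 34.5 / 6.0)²
n ≥ 127.01

Minimum n = 128 (rounding up)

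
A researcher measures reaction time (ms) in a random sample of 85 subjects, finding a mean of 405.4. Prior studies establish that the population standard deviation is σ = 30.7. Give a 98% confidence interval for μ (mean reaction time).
(397.65, 413.15)

z-interval (σ known):
z* = 2.326 for 98% confidence

Margin of error = z* · σ/√n = 2.326 · 30.7/√85 = 7.75

CI: (405.4 - 7.75, 405.4 + 7.75) = (397.65, 413.15)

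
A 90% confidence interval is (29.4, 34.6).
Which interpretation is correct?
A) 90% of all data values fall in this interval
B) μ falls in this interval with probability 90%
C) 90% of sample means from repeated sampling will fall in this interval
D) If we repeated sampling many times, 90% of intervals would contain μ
D

A) Wrong — a CI is about the parameter μ, not individual data values.
B) Wrong — μ is fixed; the randomness lives in the interval, not in μ.
C) Wrong — coverage applies to intervals containing μ, not to future x̄ values.
D) Correct — this is the frequentist long-run coverage interpretation.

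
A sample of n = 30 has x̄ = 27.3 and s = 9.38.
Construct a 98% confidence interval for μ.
(23.08, 31.52)

t-interval (σ unknown):
df = n - 1 = 29
t* = 2.462 for 98% confidence

Margin of error = t* · s/√n = 2.462 · 9.38/√30 = 4.22

CI: (23.08, 31.52)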